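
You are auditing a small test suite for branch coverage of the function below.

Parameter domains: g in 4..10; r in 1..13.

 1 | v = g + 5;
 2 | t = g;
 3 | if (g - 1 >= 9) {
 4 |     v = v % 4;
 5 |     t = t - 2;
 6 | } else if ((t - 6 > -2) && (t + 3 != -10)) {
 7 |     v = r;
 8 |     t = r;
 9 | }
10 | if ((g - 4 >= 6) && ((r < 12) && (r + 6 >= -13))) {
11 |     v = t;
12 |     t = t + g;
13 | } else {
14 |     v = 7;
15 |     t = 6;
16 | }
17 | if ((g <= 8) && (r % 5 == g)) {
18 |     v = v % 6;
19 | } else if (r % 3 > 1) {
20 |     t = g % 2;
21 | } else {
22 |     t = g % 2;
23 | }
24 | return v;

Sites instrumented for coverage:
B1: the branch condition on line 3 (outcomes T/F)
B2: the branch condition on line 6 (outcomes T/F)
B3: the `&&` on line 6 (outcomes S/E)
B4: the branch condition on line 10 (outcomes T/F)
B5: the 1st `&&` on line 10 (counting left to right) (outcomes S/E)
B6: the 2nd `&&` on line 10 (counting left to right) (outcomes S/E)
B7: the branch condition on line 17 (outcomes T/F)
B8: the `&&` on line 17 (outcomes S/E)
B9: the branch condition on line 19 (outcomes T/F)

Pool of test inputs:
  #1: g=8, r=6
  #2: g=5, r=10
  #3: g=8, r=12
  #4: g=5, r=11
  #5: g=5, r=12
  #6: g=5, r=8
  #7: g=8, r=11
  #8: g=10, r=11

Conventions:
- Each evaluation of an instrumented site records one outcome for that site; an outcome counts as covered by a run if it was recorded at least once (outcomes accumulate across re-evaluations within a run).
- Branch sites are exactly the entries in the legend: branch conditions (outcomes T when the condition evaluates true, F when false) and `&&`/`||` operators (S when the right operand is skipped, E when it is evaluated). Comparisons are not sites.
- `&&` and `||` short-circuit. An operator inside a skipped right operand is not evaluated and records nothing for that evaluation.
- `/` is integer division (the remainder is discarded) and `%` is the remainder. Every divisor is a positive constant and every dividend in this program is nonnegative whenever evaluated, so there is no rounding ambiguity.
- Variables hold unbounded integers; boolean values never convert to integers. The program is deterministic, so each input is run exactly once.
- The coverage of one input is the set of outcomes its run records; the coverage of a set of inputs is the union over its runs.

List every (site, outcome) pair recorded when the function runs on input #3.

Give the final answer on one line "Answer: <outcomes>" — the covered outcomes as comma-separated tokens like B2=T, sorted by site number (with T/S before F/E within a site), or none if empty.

Tracing the run of input #3 (g=8, r=12):
  B1->F, B3->E, B2->T, B5->S, B4->F, B8->E, B7->F, B9->F
deduplicating events, the covered set is: B1=F, B2=T, B3=E, B4=F, B5=S, B7=F, B8=E, B9=F

Answer: B1=F, B2=T, B3=E, B4=F, B5=S, B7=F, B8=E, B9=F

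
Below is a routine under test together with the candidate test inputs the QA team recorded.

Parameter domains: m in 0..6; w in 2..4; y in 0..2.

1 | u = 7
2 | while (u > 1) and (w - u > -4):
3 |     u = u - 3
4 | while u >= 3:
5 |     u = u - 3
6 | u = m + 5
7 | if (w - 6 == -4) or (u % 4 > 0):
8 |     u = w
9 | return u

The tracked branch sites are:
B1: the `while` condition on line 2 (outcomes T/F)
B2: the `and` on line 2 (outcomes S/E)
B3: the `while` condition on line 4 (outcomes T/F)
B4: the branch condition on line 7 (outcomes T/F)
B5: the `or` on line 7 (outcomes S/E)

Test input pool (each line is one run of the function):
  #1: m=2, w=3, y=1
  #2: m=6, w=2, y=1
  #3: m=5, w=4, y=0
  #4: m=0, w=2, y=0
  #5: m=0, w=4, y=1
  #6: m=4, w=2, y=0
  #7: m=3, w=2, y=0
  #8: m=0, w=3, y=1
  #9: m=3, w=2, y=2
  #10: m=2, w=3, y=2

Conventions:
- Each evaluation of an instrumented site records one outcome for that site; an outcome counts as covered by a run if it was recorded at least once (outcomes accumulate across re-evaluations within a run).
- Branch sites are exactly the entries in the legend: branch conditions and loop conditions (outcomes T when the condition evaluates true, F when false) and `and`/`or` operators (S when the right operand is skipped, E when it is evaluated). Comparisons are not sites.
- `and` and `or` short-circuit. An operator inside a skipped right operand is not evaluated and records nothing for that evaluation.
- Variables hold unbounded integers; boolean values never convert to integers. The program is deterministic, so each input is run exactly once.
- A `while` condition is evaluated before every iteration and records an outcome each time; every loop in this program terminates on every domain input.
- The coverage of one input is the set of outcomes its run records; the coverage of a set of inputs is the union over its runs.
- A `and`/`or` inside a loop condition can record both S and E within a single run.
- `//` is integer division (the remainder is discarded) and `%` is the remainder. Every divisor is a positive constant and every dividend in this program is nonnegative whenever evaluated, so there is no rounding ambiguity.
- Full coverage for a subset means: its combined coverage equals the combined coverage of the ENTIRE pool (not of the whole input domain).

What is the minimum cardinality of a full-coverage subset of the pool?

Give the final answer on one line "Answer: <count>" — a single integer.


input #1 (m=2, w=3, y=1): events B2->E, B1->F, B3->T, B3->T, B3->F, B5->E, B4->T; covers B1=F, B2=E, B3=T, B3=F, B4=T, B5=E
input #2 (m=6, w=2, y=1): events B2->E, B1->F, B3->T, B3->T, B3->F, B5->S, B4->T; covers B1=F, B2=E, B3=T, B3=F, B4=T, B5=S
input #3 (m=5, w=4, y=0): events B2->E, B1->T, B2->E, B1->T, B2->S, B1->F, B3->F, B5->E, B4->T; covers B1=T, B1=F, B2=S, B2=E, B3=F, B4=T, B5=E
input #4 (m=0, w=2, y=0): events B2->E, B1->F, B3->T, B3->T, B3->F, B5->S, B4->T; covers B1=F, B2=E, B3=T, B3=F, B4=T, B5=S
input #5 (m=0, w=4, y=1): events B2->E, B1->T, B2->E, B1->T, B2->S, B1->F, B3->F, B5->E, B4->T; covers B1=T, B1=F, B2=S, B2=E, B3=F, B4=T, B5=E
input #6 (m=4, w=2, y=0): events B2->E, B1->F, B3->T, B3->T, B3->F, B5->S, B4->T; covers B1=F, B2=E, B3=T, B3=F, B4=T, B5=S
input #7 (m=3, w=2, y=0): events B2->E, B1->F, B3->T, B3->T, B3->F, B5->S, B4->T; covers B1=F, B2=E, B3=T, B3=F, B4=T, B5=S
input #8 (m=0, w=3, y=1): events B2->E, B1->F, B3->T, B3->T, B3->F, B5->E, B4->T; covers B1=F, B2=E, B3=T, B3=F, B4=T, B5=E
input #9 (m=3, w=2, y=2): events B2->E, B1->F, B3->T, B3->T, B3->F, B5->S, B4->T; covers B1=F, B2=E, B3=T, B3=F, B4=T, B5=S
input #10 (m=2, w=3, y=2): events B2->E, B1->F, B3->T, B3->T, B3->F, B5->E, B4->T; covers B1=F, B2=E, B3=T, B3=F, B4=T, B5=E
the full pool covers 9 outcomes: B1=T, B1=F, B2=S, B2=E, B3=T, B3=F, B4=T, B5=S, B5=E
checked all size-1 subsets: none covers 9 outcomes (max 7/9)
inputs {2, 3} (size 2) cover everything; no size-2 subset with a lexicographically smaller index list covers all 9
Answer: 2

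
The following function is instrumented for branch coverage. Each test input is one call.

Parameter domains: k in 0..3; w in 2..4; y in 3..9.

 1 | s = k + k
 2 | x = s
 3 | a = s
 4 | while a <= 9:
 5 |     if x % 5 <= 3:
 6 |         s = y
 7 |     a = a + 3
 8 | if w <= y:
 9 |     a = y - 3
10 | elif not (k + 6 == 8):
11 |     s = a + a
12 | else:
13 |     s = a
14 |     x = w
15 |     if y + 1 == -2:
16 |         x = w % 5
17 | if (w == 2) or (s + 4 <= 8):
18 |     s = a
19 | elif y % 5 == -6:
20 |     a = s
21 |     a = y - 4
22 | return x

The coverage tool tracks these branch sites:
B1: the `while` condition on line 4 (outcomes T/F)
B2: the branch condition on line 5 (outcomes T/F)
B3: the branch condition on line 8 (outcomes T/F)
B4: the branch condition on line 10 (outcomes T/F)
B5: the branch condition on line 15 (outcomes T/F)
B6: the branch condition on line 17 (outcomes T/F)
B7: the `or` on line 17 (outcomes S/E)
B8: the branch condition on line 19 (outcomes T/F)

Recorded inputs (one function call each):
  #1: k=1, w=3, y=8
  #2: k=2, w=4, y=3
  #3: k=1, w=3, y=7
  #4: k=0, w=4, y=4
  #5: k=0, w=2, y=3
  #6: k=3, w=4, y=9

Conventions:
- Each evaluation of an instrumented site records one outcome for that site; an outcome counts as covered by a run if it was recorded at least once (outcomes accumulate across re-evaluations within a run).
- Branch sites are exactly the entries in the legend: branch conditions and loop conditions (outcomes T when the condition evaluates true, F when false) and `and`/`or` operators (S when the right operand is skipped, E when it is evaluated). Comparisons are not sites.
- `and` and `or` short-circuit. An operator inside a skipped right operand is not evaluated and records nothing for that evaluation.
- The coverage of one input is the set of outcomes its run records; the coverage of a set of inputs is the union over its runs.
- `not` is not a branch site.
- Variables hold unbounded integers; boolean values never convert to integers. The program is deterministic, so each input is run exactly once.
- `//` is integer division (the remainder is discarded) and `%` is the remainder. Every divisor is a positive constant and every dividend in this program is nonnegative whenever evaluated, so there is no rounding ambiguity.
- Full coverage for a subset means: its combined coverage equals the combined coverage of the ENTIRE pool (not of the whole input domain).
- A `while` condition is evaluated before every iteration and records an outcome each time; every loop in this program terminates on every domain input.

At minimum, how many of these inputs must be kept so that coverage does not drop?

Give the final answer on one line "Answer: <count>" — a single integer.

test 1 (k=1, w=3, y=8) fires B1->T, B2->T, B1->T, B2->T, B1->T, B2->T, B1->F, B3->T, B7->E, B6->F, B8->F; hits B1=T, B1=F, B2=T, B3=T, B6=F, B7=E, B8=F
test 2 (k=2, w=4, y=3) fires B1->T, B2->F, B1->T, B2->F, B1->F, B3->F, B4->F, B5->F, B7->E, B6->F, B8->F; hits B1=T, B1=F, B2=F, B3=F, B4=F, B5=F, B6=F, B7=E, B8=F
test 3 (k=1, w=3, y=7) fires B1->T, B2->T, B1->T, B2->T, B1->T, B2->T, B1->F, B3->T, B7->E, B6->F, B8->F; hits B1=T, B1=F, B2=T, B3=T, B6=F, B7=E, B8=F
test 4 (k=0, w=4, y=4) fires B1->T, B2->T, B1->T, B2->T, B1->T, B2->T, B1->T, B2->T, B1->F, B3->T, B7->E, B6->T; hits B1=T, B1=F, B2=T, B3=T, B6=T, B7=E
test 5 (k=0, w=2, y=3) fires B1->T, B2->T, B1->T, B2->T, B1->T, B2->T, B1->T, B2->T, B1->F, B3->T, B7->S, B6->T; hits B1=T, B1=F, B2=T, B3=T, B6=T, B7=S
test 6 (k=3, w=4, y=9) fires B1->T, B2->T, B1->T, B2->T, B1->F, B3->T, B7->E, B6->F, B8->F; hits B1=T, B1=F, B2=T, B3=T, B6=F, B7=E, B8=F
the full pool covers 13 outcomes: B1=T, B1=F, B2=T, B2=F, B3=T, B3=F, B4=F, B5=F, B6=T, B6=F, B7=S, B7=E, B8=F
checked all size-1 subsets: none covers 13 outcomes (max 9/13)
the canonical winner is {2, 5}: size 2, full 13-outcome coverage, earliest index list among size-2 covers

Answer: 2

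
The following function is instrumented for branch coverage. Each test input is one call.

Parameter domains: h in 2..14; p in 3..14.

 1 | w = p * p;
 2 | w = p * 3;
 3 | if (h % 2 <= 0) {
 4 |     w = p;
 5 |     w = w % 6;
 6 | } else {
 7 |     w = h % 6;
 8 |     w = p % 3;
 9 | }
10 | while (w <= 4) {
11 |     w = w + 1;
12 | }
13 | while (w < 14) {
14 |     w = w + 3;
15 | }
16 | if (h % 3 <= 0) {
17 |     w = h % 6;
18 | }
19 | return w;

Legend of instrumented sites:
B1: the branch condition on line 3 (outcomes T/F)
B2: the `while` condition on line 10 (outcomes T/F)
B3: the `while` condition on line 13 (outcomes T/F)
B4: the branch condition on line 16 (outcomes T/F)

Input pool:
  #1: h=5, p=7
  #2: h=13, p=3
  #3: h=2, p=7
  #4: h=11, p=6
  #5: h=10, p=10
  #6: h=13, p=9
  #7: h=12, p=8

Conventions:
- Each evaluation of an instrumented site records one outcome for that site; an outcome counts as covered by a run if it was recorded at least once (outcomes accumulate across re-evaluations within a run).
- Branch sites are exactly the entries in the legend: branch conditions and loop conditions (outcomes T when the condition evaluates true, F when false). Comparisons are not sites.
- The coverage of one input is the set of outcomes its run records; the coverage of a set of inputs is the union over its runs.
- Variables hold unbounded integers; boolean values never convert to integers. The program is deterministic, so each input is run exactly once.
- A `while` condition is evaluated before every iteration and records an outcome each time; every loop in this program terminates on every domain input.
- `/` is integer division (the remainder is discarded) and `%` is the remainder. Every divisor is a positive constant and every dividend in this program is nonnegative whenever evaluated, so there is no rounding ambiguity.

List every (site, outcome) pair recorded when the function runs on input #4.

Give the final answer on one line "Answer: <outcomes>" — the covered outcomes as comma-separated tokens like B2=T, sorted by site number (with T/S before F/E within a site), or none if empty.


Event log for input #4 (h=11, p=6):
  B1->F, B2->T, B2->T, B2->T, B2->T, B2->T, B2->F, B3->T, B3->T, B3->T
  B3->F, B4->F
as a set, this run covers: B1=F, B2=T, B2=F, B3=T, B3=F, B4=F
Answer: B1=F, B2=T, B2=F, B3=T, B3=F, B4=F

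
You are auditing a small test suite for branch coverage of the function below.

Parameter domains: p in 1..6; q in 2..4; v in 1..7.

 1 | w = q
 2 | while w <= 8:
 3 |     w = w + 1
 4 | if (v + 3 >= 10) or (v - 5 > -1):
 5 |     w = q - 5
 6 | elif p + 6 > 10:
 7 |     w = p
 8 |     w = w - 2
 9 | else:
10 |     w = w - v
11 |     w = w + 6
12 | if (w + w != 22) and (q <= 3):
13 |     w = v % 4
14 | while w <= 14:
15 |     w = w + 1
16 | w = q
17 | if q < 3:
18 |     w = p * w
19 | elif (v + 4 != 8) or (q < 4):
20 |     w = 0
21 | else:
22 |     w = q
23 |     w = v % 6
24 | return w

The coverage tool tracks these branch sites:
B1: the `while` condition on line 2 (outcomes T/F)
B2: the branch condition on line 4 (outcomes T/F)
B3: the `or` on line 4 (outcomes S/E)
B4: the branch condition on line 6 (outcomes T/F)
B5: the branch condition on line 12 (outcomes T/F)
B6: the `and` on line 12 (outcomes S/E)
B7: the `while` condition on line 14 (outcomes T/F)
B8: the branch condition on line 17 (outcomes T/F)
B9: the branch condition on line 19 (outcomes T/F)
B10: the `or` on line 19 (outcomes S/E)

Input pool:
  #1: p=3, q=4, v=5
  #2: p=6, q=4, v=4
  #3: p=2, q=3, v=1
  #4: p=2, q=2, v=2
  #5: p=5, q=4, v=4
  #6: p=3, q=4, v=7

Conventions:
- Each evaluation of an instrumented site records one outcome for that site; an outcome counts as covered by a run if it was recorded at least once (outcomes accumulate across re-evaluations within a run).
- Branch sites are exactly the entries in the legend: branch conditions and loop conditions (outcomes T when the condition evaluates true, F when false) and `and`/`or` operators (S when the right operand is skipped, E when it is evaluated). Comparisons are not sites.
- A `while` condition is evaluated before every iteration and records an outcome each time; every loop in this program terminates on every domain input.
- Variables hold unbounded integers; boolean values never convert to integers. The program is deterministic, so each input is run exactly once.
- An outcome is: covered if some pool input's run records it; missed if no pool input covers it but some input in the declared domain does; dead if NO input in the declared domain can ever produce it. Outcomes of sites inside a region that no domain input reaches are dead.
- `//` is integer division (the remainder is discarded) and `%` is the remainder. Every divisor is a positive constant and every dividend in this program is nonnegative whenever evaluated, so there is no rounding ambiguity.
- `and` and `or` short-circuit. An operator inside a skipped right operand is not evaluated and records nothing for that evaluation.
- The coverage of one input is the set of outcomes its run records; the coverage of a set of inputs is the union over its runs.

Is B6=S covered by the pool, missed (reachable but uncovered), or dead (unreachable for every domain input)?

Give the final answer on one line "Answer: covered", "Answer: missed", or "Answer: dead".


no pool input records B6=S
but domain input (p=1, q=2, v=4) does record it -> reachable, so missed
Answer: missed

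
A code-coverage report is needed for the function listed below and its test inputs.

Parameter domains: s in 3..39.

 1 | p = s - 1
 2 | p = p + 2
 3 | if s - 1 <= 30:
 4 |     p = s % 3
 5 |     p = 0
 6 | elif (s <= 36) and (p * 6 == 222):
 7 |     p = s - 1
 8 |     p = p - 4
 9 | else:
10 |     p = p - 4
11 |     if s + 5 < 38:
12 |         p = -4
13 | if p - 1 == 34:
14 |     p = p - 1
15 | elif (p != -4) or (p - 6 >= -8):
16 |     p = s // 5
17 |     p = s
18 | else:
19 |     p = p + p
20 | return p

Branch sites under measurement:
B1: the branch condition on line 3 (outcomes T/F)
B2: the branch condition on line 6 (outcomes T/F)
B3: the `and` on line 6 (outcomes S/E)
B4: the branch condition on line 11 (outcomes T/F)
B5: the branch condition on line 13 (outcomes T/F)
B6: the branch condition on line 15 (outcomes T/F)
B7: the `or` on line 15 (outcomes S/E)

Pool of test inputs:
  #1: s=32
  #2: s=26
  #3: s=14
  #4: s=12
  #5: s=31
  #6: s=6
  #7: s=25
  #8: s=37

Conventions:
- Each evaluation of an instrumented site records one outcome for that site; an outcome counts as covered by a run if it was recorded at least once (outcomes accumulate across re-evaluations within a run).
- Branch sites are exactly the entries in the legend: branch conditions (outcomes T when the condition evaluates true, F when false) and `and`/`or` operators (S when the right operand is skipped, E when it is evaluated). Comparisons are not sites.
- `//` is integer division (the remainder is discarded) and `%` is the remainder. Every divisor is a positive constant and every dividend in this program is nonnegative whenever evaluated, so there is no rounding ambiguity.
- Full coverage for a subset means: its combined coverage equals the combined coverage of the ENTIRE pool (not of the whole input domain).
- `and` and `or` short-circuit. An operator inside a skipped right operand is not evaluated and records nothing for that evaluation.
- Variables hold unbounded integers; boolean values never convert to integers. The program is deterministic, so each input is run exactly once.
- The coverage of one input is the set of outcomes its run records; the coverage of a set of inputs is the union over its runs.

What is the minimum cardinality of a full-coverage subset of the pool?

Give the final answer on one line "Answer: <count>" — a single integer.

run #1 (s=32) runs B1->F, B3->E, B2->F, B4->T, B5->F, B7->E, B6->F; records B1=F, B2=F, B3=E, B4=T, B5=F, B6=F, B7=E
run #2 (s=26) runs B1->T, B5->F, B7->S, B6->T; records B1=T, B5=F, B6=T, B7=S
run #3 (s=14) runs B1->T, B5->F, B7->S, B6->T; records B1=T, B5=F, B6=T, B7=S
run #4 (s=12) runs B1->T, B5->F, B7->S, B6->T; records B1=T, B5=F, B6=T, B7=S
run #5 (s=31) runs B1->T, B5->F, B7->S, B6->T; records B1=T, B5=F, B6=T, B7=S
run #6 (s=6) runs B1->T, B5->F, B7->S, B6->T; records B1=T, B5=F, B6=T, B7=S
run #7 (s=25) runs B1->T, B5->F, B7->S, B6->T; records B1=T, B5=F, B6=T, B7=S
run #8 (s=37) runs B1->F, B3->S, B2->F, B4->F, B5->F, B7->S, B6->T; records B1=F, B2=F, B3=S, B4=F, B5=F, B6=T, B7=S
together the pool reaches 12 outcomes: B1=T, B1=F, B2=F, B3=S, B3=E, B4=T, B4=F, B5=F, B6=T, B6=F, B7=S, B7=E
size 1 is not enough: best union over all size-1 subsets is 7/12
size 2 is not enough: best union over all size-2 subsets is 11/12
at size 3, {1, 2, 8} reaches all 12 outcomes; every lexicographically earlier size-3 subset fails

Answer: 3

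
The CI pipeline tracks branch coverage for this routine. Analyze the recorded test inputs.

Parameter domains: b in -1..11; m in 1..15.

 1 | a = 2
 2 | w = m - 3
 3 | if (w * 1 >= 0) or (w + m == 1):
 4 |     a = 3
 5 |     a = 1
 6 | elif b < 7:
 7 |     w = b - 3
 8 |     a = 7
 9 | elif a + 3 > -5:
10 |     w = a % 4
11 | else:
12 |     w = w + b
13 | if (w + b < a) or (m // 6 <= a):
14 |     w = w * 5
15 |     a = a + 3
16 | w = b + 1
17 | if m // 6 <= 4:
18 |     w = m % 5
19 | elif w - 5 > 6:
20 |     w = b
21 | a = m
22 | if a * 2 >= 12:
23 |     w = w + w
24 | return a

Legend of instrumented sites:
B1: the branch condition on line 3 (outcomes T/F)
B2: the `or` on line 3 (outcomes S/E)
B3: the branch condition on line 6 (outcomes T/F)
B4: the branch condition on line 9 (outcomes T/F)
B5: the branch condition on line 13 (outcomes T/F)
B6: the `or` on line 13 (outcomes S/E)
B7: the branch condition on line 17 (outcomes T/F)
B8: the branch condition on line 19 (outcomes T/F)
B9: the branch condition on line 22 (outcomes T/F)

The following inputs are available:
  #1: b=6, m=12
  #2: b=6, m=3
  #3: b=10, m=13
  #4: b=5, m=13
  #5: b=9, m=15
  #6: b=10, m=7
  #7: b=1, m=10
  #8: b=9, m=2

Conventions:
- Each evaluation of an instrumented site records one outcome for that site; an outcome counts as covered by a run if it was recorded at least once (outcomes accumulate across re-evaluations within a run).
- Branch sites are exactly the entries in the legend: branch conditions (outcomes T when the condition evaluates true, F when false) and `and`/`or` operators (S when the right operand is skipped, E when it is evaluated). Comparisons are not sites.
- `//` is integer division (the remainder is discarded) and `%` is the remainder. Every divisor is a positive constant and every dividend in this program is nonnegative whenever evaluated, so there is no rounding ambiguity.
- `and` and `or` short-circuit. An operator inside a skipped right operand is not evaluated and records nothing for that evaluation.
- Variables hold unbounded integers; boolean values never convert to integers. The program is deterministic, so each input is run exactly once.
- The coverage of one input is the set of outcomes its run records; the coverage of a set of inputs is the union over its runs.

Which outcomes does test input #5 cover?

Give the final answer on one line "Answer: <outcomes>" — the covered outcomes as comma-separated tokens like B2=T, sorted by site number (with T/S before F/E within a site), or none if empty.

Simulating input #5 (b=9, m=15) step by step:
  B2->S, B1->T, B6->E, B5->F, B7->T, B9->T
deduplicating events, the covered set is: B1=T, B2=S, B5=F, B6=E, B7=T, B9=T

Answer: B1=T, B2=S, B5=F, B6=E, B7=T, B9=T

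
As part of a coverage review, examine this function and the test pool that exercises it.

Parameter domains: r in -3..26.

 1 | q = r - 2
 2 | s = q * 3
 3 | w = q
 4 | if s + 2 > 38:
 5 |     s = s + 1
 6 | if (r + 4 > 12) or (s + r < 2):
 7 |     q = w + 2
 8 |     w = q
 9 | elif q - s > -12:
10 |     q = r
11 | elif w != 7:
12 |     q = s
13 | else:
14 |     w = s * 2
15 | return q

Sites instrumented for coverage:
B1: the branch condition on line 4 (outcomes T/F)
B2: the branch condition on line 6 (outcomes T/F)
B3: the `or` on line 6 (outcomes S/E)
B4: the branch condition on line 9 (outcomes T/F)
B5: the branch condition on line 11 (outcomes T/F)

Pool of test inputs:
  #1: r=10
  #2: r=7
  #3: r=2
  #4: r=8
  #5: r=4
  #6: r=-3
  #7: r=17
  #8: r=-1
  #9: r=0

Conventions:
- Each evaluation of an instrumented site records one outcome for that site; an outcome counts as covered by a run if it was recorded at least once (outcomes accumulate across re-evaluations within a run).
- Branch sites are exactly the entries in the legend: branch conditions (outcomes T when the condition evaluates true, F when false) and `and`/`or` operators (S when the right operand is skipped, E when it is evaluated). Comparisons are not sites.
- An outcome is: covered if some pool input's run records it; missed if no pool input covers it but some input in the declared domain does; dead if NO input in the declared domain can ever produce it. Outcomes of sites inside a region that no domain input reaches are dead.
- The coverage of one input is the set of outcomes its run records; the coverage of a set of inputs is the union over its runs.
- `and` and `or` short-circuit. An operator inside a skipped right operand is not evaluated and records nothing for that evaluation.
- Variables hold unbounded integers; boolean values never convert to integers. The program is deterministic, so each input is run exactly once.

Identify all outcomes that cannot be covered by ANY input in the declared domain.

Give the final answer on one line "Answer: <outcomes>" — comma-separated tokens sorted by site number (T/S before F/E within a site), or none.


exhaustive pass over the 30-input domain:
  B5=F: zero occurrences over every domain input -> dead
  reachable outcomes have witnesses, e.g. B1=T (e.g. r=15), B1=F (e.g. r=-3), B2=T (e.g. r=-3), B2=F (e.g. r=2)
Answer: B5=F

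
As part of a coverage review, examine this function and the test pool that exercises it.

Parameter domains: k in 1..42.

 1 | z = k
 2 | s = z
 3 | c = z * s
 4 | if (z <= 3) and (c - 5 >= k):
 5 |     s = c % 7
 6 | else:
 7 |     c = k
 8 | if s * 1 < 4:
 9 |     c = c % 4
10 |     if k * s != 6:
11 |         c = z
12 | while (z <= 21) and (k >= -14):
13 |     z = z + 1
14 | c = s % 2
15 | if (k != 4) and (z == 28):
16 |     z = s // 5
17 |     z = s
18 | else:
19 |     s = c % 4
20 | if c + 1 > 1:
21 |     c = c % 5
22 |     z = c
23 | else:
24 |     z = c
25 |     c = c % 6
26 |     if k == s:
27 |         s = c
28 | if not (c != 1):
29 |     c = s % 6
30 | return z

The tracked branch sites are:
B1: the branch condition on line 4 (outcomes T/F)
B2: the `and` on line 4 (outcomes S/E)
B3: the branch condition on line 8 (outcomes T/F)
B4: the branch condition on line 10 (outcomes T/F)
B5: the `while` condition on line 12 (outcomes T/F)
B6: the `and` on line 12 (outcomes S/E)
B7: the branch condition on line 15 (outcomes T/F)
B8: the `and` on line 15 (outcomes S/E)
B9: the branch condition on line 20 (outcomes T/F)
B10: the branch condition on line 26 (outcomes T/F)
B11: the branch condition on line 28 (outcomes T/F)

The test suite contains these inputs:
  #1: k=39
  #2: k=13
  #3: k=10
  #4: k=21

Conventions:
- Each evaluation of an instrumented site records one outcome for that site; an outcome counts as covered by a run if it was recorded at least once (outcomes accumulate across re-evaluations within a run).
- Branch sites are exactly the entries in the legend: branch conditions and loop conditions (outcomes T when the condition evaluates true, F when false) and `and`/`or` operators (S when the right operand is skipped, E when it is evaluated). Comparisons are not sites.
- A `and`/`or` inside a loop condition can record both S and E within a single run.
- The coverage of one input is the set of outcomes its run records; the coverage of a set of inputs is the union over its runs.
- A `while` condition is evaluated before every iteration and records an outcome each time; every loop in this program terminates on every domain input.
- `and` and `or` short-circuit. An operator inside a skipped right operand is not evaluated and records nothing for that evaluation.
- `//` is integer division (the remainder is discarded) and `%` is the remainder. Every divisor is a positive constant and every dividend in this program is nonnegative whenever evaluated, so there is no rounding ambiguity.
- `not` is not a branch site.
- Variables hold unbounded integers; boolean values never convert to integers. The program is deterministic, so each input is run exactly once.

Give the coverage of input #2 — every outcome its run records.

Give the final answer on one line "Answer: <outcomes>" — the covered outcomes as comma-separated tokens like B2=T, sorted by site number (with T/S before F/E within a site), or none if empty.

Event log for input #2 (k=13):
  B2->S, B1->F, B3->F, B6->E, B5->T, B6->E, B5->T, B6->E, B5->T, B6->E
  B5->T, B6->E, B5->T, B6->E, B5->T, B6->E, B5->T, B6->E, B5->T, B6->E
  B5->T, B6->S, B5->F, B8->E, B7->F, B9->T, B11->T
distinct outcomes covered: B1=F, B2=S, B3=F, B5=T, B5=F, B6=S, B6=E, B7=F, B8=E, B9=T, B11=T

Answer: B1=F, B2=S, B3=F, B5=T, B5=F, B6=S, B6=E, B7=F, B8=E, B9=T, B11=T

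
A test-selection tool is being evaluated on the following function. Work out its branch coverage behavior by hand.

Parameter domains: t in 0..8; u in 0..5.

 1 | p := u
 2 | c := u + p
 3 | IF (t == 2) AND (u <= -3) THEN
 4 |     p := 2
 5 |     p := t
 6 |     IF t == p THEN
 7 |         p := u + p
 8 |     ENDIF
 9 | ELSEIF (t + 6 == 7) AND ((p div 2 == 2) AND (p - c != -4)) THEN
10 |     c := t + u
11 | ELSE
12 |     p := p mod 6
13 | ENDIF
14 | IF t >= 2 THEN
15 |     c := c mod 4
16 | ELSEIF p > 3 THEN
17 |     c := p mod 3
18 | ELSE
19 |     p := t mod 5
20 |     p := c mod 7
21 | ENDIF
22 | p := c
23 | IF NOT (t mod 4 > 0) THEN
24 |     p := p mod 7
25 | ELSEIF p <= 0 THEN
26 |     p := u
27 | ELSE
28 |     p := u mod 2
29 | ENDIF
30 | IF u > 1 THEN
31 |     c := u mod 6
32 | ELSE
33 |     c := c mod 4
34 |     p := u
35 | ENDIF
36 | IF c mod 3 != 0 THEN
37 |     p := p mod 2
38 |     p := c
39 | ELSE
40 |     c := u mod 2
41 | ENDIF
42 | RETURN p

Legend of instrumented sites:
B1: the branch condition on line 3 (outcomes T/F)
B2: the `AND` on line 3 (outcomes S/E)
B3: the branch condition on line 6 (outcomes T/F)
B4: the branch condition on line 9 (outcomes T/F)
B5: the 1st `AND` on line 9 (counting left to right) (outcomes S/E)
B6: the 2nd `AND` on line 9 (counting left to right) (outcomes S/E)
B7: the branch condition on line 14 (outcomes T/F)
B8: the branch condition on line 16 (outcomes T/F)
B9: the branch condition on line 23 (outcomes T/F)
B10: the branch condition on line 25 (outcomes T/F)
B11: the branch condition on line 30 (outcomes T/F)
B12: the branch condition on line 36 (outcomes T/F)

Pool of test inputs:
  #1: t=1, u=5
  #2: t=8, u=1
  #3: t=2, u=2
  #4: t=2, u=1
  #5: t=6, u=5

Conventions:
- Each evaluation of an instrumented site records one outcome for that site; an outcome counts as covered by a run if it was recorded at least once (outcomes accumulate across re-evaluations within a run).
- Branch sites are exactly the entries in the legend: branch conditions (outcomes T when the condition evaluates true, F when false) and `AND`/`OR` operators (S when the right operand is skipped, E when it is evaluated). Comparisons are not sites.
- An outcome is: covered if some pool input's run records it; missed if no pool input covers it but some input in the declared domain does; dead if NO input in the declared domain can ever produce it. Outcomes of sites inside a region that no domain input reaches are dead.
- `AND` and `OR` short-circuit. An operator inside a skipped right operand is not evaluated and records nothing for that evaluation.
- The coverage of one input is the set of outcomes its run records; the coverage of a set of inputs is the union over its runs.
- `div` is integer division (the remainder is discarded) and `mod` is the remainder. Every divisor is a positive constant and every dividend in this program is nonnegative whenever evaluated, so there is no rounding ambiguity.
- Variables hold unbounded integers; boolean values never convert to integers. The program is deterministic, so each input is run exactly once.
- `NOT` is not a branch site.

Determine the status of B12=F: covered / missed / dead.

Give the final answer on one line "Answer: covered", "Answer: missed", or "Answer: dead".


no pool input records B12=F
but domain input (t=0, u=0) does record it -> reachable, so missed
Answer: missed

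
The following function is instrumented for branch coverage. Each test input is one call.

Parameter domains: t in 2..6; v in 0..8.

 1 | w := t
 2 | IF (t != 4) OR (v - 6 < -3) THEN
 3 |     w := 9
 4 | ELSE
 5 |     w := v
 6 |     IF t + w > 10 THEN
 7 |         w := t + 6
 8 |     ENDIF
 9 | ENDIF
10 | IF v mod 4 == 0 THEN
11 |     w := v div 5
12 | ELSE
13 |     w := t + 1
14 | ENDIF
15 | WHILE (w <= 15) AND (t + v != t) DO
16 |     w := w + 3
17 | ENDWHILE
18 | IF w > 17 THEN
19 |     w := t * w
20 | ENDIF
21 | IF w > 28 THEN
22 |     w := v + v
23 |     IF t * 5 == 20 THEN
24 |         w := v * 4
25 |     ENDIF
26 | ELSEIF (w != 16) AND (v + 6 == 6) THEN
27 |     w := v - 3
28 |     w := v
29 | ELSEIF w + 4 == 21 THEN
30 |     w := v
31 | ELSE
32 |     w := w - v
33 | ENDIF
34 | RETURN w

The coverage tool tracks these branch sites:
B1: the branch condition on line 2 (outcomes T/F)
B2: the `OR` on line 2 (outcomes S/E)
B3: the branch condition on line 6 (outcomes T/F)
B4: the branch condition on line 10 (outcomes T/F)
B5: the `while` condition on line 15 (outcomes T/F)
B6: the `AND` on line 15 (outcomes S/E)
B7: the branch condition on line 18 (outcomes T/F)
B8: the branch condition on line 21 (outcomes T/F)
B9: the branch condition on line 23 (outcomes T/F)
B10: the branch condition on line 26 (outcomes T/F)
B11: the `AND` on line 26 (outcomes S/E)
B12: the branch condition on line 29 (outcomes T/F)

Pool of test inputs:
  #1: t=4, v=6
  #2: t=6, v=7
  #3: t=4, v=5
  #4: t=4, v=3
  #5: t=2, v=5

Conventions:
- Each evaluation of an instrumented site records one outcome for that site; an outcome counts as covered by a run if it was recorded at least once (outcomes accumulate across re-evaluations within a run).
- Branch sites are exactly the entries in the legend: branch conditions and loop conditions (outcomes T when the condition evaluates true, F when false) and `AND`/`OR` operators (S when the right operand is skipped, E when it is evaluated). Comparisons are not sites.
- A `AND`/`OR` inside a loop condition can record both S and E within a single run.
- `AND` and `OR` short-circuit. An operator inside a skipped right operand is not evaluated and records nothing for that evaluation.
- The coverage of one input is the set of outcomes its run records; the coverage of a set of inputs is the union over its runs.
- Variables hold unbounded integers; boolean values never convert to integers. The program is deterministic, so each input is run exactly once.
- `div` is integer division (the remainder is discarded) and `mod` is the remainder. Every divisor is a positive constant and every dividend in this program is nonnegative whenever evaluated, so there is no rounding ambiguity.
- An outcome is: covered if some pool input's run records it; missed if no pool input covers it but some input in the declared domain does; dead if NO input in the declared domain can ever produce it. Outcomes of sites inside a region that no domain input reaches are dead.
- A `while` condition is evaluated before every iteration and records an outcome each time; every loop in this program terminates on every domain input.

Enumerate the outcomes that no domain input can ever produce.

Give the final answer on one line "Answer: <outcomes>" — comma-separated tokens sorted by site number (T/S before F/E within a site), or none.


checking every outcome against all 45 domain inputs:
  reachable outcomes have witnesses, e.g. B1=T (e.g. t=2, v=0), B1=F (e.g. t=4, v=3), B2=S (e.g. t=2, v=0), B2=E (e.g. t=4, v=0)
Answer: none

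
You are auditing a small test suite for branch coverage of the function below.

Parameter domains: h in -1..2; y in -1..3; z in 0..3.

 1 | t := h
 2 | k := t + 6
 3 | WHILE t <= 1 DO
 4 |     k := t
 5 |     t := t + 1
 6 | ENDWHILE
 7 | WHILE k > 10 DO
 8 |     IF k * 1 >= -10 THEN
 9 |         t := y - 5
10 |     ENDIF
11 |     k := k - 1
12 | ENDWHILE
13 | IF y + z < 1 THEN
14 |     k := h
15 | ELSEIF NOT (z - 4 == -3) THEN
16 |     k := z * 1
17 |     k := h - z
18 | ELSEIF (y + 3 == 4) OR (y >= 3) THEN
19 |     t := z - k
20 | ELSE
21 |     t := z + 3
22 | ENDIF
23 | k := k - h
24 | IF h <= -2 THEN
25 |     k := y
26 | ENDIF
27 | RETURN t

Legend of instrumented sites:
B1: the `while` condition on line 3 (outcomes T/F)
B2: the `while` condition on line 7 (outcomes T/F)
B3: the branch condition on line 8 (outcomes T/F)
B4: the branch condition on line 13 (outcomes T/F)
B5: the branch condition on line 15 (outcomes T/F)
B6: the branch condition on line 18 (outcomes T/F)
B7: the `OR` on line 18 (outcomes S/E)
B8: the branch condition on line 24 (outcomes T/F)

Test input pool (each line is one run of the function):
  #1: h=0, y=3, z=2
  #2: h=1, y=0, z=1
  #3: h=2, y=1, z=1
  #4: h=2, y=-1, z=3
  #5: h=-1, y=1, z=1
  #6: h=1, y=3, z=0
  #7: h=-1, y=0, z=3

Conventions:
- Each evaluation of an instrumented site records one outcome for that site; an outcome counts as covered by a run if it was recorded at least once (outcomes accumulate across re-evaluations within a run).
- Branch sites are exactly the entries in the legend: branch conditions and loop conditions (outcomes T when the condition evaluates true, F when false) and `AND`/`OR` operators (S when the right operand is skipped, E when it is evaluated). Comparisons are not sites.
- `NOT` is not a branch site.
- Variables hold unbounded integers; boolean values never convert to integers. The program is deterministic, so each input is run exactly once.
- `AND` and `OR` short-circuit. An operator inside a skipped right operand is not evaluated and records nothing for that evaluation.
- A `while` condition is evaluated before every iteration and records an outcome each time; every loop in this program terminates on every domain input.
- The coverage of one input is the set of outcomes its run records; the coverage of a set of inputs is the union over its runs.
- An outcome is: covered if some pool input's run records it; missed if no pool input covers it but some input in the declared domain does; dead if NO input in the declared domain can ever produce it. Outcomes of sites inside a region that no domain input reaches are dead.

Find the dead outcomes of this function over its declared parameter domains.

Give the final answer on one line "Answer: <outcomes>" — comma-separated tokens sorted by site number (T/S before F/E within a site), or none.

running all 80 domain inputs and tallying outcomes:
  B2=T: no domain input ever produces it -> dead
  B3=T: no domain input ever produces it -> dead
  B3=F: no domain input ever produces it -> dead
  B8=T: no domain input ever produces it -> dead
  reachable outcomes have witnesses, e.g. B1=T (e.g. h=-1, y=-1, z=0), B1=F (e.g. h=-1, y=-1, z=0), B2=F (e.g. h=-1, y=-1, z=0), B4=T (e.g. h=-1, y=-1, z=0)

Answer: B2=T, B3=T, B3=F, B8=T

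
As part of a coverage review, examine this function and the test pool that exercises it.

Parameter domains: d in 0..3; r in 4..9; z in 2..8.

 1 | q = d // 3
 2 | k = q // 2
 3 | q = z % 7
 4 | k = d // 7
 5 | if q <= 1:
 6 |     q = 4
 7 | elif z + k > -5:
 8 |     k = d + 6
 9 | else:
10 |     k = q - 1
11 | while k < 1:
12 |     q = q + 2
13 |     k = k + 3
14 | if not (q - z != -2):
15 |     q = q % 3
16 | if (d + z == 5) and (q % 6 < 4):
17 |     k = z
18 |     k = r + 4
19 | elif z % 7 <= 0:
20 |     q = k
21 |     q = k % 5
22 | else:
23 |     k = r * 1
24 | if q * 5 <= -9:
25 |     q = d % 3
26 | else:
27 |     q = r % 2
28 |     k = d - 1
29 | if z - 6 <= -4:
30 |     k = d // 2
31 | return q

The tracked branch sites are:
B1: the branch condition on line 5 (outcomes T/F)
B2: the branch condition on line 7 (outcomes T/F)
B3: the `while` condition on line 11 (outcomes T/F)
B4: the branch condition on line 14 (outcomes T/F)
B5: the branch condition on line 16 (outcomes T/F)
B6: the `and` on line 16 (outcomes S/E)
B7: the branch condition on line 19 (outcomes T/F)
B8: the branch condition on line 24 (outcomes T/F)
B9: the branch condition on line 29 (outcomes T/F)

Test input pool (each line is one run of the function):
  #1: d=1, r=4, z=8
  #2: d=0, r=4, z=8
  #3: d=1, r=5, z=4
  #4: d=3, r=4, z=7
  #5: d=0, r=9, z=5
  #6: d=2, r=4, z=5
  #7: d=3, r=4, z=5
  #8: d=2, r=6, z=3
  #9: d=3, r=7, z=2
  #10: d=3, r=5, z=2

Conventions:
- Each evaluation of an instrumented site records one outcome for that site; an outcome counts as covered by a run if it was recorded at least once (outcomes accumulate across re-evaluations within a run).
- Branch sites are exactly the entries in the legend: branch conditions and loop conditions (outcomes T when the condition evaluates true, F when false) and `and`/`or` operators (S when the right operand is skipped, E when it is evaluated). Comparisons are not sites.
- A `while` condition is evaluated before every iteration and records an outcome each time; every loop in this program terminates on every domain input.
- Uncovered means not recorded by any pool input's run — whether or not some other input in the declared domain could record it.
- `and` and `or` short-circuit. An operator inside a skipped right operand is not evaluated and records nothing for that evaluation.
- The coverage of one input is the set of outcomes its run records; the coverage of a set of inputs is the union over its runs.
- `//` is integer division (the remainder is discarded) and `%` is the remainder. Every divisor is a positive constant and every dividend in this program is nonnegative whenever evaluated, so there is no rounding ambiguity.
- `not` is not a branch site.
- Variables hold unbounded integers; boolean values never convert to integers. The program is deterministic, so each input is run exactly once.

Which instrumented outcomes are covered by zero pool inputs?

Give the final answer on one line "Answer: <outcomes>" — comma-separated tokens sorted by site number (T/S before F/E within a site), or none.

input #1, d=1, r=4, z=8: events B1->T, B3->T, B3->F, B4->T, B6->S, B5->F, B7->F, B8->F, B9->F; outcomes B1=T, B3=T, B3=F, B4=T, B5=F, B6=S, B7=F, B8=F, B9=F
input #2, d=0, r=4, z=8: events B1->T, B3->T, B3->F, B4->T, B6->S, B5->F, B7->F, B8->F, B9->F; outcomes B1=T, B3=T, B3=F, B4=T, B5=F, B6=S, B7=F, B8=F, B9=F
input #3, d=1, r=5, z=4: events B1->F, B2->T, B3->F, B4->F, B6->E, B5->F, B7->F, B8->F, B9->F; outcomes B1=F, B2=T, B3=F, B4=F, B5=F, B6=E, B7=F, B8=F, B9=F
input #4, d=3, r=4, z=7: events B1->T, B3->T, B3->F, B4->F, B6->S, B5->F, B7->T, B8->F, B9->F; outcomes B1=T, B3=T, B3=F, B4=F, B5=F, B6=S, B7=T, B8=F, B9=F
input #5, d=0, r=9, z=5: events B1->F, B2->T, B3->F, B4->F, B6->E, B5->F, B7->F, B8->F, B9->F; outcomes B1=F, B2=T, B3=F, B4=F, B5=F, B6=E, B7=F, B8=F, B9=F
input #6, d=2, r=4, z=5: events B1->F, B2->T, B3->F, B4->F, B6->S, B5->F, B7->F, B8->F, B9->F; outcomes B1=F, B2=T, B3=F, B4=F, B5=F, B6=S, B7=F, B8=F, B9=F
input #7, d=3, r=4, z=5: events B1->F, B2->T, B3->F, B4->F, B6->S, B5->F, B7->F, B8->F, B9->F; outcomes B1=F, B2=T, B3=F, B4=F, B5=F, B6=S, B7=F, B8=F, B9=F
input #8, d=2, r=6, z=3: events B1->F, B2->T, B3->F, B4->F, B6->E, B5->T, B8->F, B9->F; outcomes B1=F, B2=T, B3=F, B4=F, B5=T, B6=E, B8=F, B9=F
input #9, d=3, r=7, z=2: events B1->F, B2->T, B3->F, B4->F, B6->E, B5->T, B8->F, B9->T; outcomes B1=F, B2=T, B3=F, B4=F, B5=T, B6=E, B8=F, B9=T
input #10, d=3, r=5, z=2: events B1->F, B2->T, B3->F, B4->F, B6->E, B5->T, B8->F, B9->T; outcomes B1=F, B2=T, B3=F, B4=F, B5=T, B6=E, B8=F, B9=T
union over the pool: B1=T, B1=F, B2=T, B3=T, B3=F, B4=T, B4=F, B5=T, B5=F, B6=S, B6=E, B7=T, B7=F, B8=F, B9=T, B9=F
uncovered (2 of 18): B2=F, B8=T

Answer: B2=F, B8=T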